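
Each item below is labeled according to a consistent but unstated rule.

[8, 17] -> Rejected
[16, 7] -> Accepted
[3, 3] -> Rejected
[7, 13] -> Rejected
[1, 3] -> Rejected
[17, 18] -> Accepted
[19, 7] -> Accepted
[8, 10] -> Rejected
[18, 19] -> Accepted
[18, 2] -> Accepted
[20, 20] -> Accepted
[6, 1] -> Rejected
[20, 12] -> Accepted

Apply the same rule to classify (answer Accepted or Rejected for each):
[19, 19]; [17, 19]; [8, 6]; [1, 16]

Accepted, Accepted, Rejected, Rejected

A rule that fits every label: first ≥ 10 — true of each 'Accepted' example, false of each 'Rejected' one.
[19, 19]: Accepted (first 19).
[17, 19]: Accepted (first 17).
[8, 6]: Rejected (first 8).
[1, 16]: Rejected (first 1).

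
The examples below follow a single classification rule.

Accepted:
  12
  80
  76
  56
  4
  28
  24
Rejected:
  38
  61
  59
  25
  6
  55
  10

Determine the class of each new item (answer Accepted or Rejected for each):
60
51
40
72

One predicate separates the groups cleanly: multiple of 4.
60: 60 = 4·15 — satisfies this, so Accepted.
51: 51 = 4·12 + 3 — does not fit, so Rejected.
40: 40 = 4·10 — satisfies this, so Accepted.
72: 72 = 4·18 — satisfies this, so Accepted.

Accepted, Rejected, Accepted, Accepted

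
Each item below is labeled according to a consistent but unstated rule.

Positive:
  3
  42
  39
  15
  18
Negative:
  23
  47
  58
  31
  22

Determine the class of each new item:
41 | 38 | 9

Negative, Negative, Positive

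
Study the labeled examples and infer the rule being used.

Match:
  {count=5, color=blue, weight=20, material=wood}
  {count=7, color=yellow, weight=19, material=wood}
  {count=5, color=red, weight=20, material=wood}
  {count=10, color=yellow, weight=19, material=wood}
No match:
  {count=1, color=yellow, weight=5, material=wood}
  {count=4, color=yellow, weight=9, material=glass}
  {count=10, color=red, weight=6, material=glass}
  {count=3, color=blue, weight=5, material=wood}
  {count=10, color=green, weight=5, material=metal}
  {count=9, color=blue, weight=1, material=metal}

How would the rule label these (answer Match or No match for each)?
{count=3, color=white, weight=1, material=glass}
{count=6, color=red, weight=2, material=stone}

No match, No match

One predicate separates the groups cleanly: weight ≥ 19.
{count=3, color=white, weight=1, material=glass} — weight = 1, hence No match. {count=6, color=red, weight=2, material=stone} — weight = 2, hence No match.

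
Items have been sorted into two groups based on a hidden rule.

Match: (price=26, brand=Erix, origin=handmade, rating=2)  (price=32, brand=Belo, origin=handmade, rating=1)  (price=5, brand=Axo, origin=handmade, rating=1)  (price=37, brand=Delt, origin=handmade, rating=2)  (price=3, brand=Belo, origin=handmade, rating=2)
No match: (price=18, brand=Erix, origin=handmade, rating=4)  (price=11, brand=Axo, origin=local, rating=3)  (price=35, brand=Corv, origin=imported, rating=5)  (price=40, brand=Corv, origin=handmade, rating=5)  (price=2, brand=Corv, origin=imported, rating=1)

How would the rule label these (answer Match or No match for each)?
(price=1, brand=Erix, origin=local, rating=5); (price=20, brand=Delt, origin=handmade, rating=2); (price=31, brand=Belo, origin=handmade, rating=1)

The common property of the 'Match' items is: origin is handmade AND rating ≤ 2. No 'No match' item has it.
(price=1, brand=Erix, origin=local, rating=5): No match (origin is local, rating = 5). (price=20, brand=Delt, origin=handmade, rating=2): Match (origin is handmade, rating = 2). (price=31, brand=Belo, origin=handmade, rating=1): Match (origin is handmade, rating = 1).

No match, Match, Match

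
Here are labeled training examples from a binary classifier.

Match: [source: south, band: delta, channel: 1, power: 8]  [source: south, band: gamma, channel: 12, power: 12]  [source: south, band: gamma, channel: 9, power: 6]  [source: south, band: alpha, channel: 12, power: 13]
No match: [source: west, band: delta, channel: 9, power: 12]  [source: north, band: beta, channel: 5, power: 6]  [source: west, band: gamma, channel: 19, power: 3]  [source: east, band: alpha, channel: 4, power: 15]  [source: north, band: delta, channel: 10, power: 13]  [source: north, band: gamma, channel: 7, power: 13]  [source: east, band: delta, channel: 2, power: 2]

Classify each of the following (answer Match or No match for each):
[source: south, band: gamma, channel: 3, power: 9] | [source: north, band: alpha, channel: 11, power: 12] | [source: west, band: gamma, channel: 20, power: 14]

The common property of the 'Match' items is: source is south. No 'No match' item has it.
Match: [source: south, band: gamma, channel: 3, power: 9], since source is south.
No match: [source: north, band: alpha, channel: 11, power: 12], since source is north.
No match: [source: west, band: gamma, channel: 20, power: 14], since source is west.

Match, No match, No match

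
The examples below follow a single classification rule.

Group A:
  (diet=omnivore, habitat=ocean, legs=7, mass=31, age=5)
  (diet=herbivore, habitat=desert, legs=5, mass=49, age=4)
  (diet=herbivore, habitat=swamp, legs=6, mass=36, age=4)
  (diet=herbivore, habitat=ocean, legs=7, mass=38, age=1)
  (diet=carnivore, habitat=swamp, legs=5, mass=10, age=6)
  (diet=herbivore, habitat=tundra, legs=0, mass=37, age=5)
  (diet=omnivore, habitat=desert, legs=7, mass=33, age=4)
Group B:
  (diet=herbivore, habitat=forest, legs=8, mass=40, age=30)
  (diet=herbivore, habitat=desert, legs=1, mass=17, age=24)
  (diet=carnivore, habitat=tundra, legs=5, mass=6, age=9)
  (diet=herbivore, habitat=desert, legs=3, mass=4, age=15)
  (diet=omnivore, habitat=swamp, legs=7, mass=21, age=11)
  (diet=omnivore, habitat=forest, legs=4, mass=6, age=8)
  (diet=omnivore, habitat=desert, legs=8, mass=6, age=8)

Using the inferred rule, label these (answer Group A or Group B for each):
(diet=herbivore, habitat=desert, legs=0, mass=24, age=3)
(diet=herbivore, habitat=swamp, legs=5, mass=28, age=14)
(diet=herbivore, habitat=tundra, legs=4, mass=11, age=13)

The common property of the 'Group A' items is: age ≤ 6. No 'Group B' item has it.
(diet=herbivore, habitat=desert, legs=0, mass=24, age=3) → age = 3 → Group A.
(diet=herbivore, habitat=swamp, legs=5, mass=28, age=14) → age = 14 → Group B.
(diet=herbivore, habitat=tundra, legs=4, mass=11, age=13) → age = 13 → Group B.

Group A, Group B, Group B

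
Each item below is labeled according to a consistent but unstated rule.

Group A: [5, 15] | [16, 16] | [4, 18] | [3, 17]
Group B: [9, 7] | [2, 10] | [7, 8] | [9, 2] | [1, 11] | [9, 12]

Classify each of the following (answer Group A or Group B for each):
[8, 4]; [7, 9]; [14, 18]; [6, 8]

The classifier is using: second ≥ 15.
Group B: [8, 4], since second 4.
Group B: [7, 9], since second 9.
Group A: [14, 18], since second 18.
Group B: [6, 8], since second 8.

Group B, Group B, Group A, Group B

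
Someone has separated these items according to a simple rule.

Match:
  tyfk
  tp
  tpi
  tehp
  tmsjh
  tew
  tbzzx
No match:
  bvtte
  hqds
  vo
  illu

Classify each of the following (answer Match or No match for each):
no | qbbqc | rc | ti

The common property of the 'Match' items is: starts with 't'. No 'No match' item has it.

No match, No match, No match, Match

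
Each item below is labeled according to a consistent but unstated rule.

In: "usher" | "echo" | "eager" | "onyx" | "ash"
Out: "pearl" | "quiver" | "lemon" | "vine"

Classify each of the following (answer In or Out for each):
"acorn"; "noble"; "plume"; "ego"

In, Out, Out, In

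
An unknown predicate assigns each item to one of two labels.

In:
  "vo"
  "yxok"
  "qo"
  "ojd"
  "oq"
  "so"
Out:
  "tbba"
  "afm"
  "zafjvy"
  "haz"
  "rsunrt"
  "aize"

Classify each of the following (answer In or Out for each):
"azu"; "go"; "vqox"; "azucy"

Out, In, In, Out

Looking at the examples, the only property every 'In' case has and every 'Out' case lacks is: contains 'o'.
"azu" → no 'o' → Out. "go" → has 'o' → In. "vqox" → has 'o' → In. "azucy" → no 'o' → Out.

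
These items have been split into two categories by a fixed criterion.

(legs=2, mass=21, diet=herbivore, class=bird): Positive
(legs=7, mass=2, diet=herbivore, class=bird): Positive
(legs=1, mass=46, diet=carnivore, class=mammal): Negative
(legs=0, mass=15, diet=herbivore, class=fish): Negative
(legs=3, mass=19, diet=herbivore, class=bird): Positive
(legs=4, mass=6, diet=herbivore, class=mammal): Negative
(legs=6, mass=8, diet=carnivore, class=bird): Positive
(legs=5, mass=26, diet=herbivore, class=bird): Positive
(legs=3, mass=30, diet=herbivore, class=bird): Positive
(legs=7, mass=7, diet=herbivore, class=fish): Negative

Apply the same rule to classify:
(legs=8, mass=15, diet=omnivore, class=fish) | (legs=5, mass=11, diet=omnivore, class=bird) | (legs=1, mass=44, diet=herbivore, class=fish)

Looking at the examples, the only property every 'Positive' case has and every 'Negative' case lacks is: class is bird.
(legs=8, mass=15, diet=omnivore, class=fish): Negative (class is fish). (legs=5, mass=11, diet=omnivore, class=bird): Positive (class is bird). (legs=1, mass=44, diet=herbivore, class=fish): Negative (class is fish).

Negative, Positive, Negative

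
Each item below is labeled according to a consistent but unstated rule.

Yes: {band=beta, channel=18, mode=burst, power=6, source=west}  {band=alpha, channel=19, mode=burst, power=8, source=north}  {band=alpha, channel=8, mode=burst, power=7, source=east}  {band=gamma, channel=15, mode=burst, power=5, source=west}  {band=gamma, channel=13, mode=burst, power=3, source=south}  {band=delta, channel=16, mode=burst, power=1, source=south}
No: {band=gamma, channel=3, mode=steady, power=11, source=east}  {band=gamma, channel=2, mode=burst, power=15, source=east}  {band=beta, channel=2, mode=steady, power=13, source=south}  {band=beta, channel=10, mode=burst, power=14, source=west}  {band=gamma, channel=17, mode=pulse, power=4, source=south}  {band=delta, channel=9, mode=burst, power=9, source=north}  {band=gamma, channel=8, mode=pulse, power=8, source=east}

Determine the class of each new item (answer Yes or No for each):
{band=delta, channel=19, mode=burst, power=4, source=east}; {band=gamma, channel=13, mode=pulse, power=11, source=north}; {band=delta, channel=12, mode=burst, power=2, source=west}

Yes, No, Yes

The common property of the 'Yes' items is: mode is burst AND power ≤ 8. No 'No' item has it.
{band=delta, channel=19, mode=burst, power=4, source=east} → mode is burst, power = 4 → Yes.
{band=gamma, channel=13, mode=pulse, power=11, source=north} → mode is pulse, power = 11 → No.
{band=delta, channel=12, mode=burst, power=2, source=west} → mode is burst, power = 2 → Yes.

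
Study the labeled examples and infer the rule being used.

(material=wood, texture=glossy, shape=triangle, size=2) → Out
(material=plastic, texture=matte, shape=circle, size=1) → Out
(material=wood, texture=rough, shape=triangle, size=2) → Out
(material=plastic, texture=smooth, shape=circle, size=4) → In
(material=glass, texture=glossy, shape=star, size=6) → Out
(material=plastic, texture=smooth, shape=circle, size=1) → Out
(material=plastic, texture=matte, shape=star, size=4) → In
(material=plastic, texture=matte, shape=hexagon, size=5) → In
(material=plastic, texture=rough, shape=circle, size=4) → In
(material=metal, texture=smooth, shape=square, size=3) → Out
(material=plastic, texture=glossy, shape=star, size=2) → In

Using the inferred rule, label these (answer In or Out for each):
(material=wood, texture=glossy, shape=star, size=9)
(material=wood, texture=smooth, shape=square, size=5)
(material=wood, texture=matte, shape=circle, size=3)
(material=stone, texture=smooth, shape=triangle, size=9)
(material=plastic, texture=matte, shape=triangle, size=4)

A rule that fits every label: material is plastic AND size ≥ 2 — true of each 'In' example, false of each 'Out' one.
(material=wood, texture=glossy, shape=star, size=9): Out (material is wood, size = 9).
(material=wood, texture=smooth, shape=square, size=5): Out (material is wood, size = 5).
(material=wood, texture=matte, shape=circle, size=3): Out (material is wood, size = 3).
(material=stone, texture=smooth, shape=triangle, size=9): Out (material is stone, size = 9).
(material=plastic, texture=matte, shape=triangle, size=4): In (material is plastic, size = 4).

Out, Out, Out, Out, In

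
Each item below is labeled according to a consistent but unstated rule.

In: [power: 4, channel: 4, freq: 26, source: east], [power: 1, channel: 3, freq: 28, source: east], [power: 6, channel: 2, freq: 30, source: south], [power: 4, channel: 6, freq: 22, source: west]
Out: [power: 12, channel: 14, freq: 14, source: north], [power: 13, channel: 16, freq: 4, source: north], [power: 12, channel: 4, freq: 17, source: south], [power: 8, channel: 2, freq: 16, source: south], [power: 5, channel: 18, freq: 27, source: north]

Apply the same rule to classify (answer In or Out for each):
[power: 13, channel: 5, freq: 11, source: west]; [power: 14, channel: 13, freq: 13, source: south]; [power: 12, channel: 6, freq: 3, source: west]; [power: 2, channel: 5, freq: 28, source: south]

Out, Out, Out, In

One predicate separates the groups cleanly: freq ≥ 22 AND channel ≤ 6.
[power: 13, channel: 5, freq: 11, source: west] → freq = 11, channel = 5 → Out. [power: 14, channel: 13, freq: 13, source: south] → freq = 13, channel = 13 → Out. [power: 12, channel: 6, freq: 3, source: west] → freq = 3, channel = 6 → Out. [power: 2, channel: 5, freq: 28, source: south] → freq = 28, channel = 5 → In.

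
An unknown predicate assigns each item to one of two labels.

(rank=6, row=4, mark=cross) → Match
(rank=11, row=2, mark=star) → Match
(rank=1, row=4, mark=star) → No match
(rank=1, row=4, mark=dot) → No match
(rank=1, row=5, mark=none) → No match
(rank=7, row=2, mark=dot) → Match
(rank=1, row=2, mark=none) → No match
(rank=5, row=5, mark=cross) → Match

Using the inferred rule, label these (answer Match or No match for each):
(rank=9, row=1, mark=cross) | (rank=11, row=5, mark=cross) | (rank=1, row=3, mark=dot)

Match, Match, No match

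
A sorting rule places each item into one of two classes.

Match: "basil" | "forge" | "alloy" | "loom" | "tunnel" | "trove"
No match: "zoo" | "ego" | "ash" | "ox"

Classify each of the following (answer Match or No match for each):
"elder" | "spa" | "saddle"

The classifier is using: length ≥ 4.
"elder": length 5 — qualifies, so Match.
"spa": length 3 — fails this test, so No match.
"saddle": length 6 — qualifies, so Match.

Match, No match, Match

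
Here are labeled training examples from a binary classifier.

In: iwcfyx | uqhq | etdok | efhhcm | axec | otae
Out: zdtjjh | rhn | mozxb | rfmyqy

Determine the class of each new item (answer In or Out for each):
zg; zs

Checking candidate rules against both groups, what survives is: starts with a vowel.
zg — starts with 'z', hence Out.
zs — starts with 'z', hence Out.

Out, Out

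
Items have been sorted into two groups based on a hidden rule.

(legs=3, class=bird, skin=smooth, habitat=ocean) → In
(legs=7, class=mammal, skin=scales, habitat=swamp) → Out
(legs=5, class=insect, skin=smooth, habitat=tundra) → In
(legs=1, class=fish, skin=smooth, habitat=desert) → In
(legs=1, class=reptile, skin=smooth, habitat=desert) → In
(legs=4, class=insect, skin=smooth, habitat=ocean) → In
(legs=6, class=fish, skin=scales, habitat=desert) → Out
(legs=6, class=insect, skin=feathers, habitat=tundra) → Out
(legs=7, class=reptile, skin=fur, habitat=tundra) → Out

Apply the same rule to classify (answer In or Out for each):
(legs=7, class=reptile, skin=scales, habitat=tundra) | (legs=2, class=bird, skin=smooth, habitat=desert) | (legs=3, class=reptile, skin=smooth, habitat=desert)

Out, In, In

One predicate separates the groups cleanly: skin is smooth.
Out: (legs=7, class=reptile, skin=scales, habitat=tundra), since skin is scales.
In: (legs=2, class=bird, skin=smooth, habitat=desert), since skin is smooth.
In: (legs=3, class=reptile, skin=smooth, habitat=desert), since skin is smooth.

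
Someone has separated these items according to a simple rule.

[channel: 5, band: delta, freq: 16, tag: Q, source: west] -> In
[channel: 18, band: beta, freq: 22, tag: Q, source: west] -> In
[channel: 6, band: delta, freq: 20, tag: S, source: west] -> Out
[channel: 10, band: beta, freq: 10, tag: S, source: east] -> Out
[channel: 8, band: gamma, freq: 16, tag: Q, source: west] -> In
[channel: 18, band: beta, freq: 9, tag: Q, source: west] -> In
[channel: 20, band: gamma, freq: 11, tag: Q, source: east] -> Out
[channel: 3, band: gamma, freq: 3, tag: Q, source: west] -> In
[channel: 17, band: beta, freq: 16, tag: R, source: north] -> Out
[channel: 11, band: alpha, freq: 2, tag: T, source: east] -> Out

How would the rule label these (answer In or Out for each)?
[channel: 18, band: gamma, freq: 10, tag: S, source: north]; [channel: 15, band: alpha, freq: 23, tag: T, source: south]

Out, Out

Rule: tag is Q AND source is west. This holds for each 'In' example and fails for each 'Out' one.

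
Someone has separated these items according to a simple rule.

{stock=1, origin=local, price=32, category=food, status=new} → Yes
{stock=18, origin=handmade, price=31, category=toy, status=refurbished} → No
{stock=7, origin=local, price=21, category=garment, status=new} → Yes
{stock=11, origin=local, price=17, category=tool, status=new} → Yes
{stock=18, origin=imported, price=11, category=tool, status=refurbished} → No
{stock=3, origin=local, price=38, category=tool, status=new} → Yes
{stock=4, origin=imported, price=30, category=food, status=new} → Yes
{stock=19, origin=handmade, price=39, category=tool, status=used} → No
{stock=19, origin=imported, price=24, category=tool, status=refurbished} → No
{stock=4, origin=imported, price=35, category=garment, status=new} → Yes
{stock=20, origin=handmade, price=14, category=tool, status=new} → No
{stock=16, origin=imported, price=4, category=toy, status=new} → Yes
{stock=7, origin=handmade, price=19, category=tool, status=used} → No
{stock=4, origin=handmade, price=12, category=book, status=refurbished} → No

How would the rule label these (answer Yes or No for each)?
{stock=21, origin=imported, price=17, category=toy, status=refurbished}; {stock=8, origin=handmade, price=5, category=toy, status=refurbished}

The distinguishing property — status is new AND stock ≤ 16 — holds for all the 'Yes' cases and none of the 'No' cases.

No, No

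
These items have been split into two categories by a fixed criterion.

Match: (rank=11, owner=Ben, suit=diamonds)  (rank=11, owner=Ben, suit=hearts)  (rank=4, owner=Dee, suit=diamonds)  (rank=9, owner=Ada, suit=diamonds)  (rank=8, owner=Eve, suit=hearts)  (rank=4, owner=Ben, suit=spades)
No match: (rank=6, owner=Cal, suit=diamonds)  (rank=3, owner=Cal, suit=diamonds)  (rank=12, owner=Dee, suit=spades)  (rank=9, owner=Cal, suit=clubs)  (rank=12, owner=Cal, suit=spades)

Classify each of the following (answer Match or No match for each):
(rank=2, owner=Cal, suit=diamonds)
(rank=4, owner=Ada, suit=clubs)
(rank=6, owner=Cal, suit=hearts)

The distinguishing property — owner is not Cal AND rank ≤ 11 — holds for all the 'Match' cases and none of the 'No match' cases.
(rank=2, owner=Cal, suit=diamonds) — owner is Cal, rank = 2, hence No match.
(rank=4, owner=Ada, suit=clubs) — owner is Ada, rank = 4, hence Match.
(rank=6, owner=Cal, suit=hearts) — owner is Cal, rank = 6, hence No match.

No match, Match, No match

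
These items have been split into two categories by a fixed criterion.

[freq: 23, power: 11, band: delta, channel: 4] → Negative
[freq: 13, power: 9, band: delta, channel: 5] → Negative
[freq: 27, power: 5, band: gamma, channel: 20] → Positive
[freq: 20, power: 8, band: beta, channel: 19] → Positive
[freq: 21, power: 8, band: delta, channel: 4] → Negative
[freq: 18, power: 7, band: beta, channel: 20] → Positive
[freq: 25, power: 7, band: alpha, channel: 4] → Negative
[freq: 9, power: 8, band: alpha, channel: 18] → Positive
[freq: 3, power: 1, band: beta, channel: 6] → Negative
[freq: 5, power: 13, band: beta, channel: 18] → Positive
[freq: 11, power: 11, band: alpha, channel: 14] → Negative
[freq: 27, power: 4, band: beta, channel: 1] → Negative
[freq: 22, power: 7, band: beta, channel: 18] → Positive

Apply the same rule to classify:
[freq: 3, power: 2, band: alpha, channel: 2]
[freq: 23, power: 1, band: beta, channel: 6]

The simplest hypothesis consistent with all the labels is: channel ≥ 18.

Negative, Negative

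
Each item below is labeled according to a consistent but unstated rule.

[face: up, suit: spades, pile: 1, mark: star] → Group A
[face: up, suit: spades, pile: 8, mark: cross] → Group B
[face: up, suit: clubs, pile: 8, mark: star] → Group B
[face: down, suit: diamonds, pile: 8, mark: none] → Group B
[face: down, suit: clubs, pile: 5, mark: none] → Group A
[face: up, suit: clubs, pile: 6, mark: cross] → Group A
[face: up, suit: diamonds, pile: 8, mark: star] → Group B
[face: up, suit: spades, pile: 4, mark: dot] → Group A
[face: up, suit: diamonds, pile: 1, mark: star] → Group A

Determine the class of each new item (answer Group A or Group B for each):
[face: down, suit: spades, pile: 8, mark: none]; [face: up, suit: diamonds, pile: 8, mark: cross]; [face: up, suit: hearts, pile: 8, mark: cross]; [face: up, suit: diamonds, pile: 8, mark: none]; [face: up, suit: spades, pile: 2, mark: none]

Group B, Group B, Group B, Group B, Group A

The simplest hypothesis consistent with all the labels is: pile ≤ 6.
[face: down, suit: spades, pile: 8, mark: none] — pile = 8, hence Group B. [face: up, suit: diamonds, pile: 8, mark: cross] — pile = 8, hence Group B. [face: up, suit: hearts, pile: 8, mark: cross] — pile = 8, hence Group B. [face: up, suit: diamonds, pile: 8, mark: none] — pile = 8, hence Group B. [face: up, suit: spades, pile: 2, mark: none] — pile = 2, hence Group A.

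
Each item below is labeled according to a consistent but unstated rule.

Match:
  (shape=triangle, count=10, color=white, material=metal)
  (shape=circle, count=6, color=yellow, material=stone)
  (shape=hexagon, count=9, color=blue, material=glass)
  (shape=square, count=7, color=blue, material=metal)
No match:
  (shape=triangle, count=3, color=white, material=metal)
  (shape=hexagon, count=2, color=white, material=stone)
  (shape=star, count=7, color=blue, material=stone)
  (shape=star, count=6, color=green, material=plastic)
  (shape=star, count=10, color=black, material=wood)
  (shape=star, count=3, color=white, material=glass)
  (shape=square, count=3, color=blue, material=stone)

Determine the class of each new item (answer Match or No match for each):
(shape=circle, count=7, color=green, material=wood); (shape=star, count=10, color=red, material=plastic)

The classifier is using: shape is not star AND count ≥ 6.
(shape=circle, count=7, color=green, material=wood) → shape is circle, count = 7 → Match.
(shape=star, count=10, color=red, material=plastic) → shape is star, count = 10 → No match.

Match, No match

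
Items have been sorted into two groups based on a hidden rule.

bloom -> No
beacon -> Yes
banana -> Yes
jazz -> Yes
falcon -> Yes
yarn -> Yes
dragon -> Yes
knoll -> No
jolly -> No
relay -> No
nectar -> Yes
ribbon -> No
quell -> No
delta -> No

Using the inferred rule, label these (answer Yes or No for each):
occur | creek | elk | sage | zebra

The distinguishing property — even length AND contains 'a' — holds for all the 'Yes' cases and none of the 'No' cases.
occur → length 5, no 'a' → No. creek → length 5, no 'a' → No. elk → length 3, no 'a' → No. sage → length 4, has 'a' → Yes. zebra → length 5, has 'a' → No.

No, No, No, Yes, No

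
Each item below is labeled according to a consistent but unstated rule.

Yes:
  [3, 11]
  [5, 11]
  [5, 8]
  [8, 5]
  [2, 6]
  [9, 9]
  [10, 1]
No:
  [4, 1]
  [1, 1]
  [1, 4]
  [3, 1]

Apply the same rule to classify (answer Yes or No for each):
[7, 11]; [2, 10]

Yes, Yes

The common property of the 'Yes' items is: sum ≥ 8. No 'No' item has it.
Yes: [7, 11], since 7+11 = 18. Yes: [2, 10], since 2+10 = 12.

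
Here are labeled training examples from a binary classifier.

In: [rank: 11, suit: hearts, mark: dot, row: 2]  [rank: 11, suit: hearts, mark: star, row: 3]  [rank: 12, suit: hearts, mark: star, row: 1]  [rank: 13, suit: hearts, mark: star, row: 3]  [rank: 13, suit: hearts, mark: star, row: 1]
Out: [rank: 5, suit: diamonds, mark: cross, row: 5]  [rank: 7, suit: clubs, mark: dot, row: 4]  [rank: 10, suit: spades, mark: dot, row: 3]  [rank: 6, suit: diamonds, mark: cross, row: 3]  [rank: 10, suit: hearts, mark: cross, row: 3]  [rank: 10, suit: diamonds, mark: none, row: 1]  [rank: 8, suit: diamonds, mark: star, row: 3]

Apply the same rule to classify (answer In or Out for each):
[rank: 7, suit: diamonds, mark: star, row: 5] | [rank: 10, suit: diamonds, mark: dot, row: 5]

Every 'In' example satisfies: rank ≥ 11. None of the 'Out' examples do.
[rank: 7, suit: diamonds, mark: star, row: 5]: Out (rank = 7). [rank: 10, suit: diamonds, mark: dot, row: 5]: Out (rank = 10).

Out, Out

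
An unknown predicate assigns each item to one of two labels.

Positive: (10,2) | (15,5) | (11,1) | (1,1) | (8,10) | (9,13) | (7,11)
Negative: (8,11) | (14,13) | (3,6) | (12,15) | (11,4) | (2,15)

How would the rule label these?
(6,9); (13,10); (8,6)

Negative, Negative, Positive

One predicate separates the groups cleanly: sum is even.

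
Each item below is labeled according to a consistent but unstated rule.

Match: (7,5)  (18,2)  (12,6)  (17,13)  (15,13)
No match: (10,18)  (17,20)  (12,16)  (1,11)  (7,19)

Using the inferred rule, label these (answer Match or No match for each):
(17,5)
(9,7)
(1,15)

Match, Match, No match

All 'Match' examples share one property — first > second — and every 'No match' example lacks it.
Match: (17,5), since 17 > 5. Match: (9,7), since 9 > 7. No match: (1,15), since 1 < 15.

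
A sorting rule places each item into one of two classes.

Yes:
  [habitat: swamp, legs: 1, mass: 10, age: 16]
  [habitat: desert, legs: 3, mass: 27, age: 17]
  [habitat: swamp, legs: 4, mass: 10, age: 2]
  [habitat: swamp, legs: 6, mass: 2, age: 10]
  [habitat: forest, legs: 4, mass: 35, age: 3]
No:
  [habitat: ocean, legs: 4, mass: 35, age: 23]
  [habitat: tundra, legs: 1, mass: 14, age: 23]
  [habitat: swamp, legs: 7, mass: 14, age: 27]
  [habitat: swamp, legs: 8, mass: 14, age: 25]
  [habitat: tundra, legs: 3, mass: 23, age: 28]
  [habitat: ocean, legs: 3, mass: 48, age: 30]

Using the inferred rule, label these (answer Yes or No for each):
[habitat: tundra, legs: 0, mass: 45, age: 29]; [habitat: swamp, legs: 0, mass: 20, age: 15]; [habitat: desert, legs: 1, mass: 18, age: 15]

No, Yes, Yes

All 'Yes' examples share one property — age ≤ 17 — and every 'No' example lacks it.
[habitat: tundra, legs: 0, mass: 45, age: 29]: age = 29 — fails the rule, so No. [habitat: swamp, legs: 0, mass: 20, age: 15]: age = 15 — fits, so Yes. [habitat: desert, legs: 1, mass: 18, age: 15]: age = 15 — fits, so Yes.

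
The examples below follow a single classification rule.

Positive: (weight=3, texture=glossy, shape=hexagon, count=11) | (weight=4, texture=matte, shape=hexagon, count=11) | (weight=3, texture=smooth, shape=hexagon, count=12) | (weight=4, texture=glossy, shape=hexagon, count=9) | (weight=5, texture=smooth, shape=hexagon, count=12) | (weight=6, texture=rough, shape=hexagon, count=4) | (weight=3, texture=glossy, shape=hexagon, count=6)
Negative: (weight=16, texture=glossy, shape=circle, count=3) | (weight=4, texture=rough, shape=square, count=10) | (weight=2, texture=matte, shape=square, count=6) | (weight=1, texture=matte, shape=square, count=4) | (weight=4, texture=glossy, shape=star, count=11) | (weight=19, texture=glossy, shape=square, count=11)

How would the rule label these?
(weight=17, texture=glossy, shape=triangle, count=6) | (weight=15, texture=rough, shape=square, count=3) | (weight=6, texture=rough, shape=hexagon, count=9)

Negative, Negative, Positive

The pattern is that an item is 'Positive' exactly when: shape is hexagon.
Negative: (weight=17, texture=glossy, shape=triangle, count=6), since shape is triangle. Negative: (weight=15, texture=rough, shape=square, count=3), since shape is square. Positive: (weight=6, texture=rough, shape=hexagon, count=9), since shape is hexagon.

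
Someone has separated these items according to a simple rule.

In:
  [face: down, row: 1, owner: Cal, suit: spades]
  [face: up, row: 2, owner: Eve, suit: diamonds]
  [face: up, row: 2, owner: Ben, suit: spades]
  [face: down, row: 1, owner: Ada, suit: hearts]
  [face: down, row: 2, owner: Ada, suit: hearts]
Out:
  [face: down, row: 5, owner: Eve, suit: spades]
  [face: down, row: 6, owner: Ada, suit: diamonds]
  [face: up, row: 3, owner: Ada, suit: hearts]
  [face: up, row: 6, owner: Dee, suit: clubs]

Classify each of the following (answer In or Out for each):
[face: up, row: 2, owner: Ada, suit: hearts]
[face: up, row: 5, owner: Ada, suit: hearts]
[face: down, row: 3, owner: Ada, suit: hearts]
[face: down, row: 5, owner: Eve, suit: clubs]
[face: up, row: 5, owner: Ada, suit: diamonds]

The pattern is that an item is 'In' exactly when: row ≤ 2.

In, Out, Out, Out, Out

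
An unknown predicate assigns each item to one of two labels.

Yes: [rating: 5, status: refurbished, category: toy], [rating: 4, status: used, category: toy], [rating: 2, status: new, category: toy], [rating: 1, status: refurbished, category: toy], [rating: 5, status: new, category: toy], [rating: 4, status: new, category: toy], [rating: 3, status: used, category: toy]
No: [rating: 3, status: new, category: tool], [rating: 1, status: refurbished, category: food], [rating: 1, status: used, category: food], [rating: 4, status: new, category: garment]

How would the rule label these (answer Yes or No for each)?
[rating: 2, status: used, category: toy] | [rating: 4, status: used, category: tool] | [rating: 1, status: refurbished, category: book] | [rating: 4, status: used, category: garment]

All 'Yes' examples share one property — category is toy — and every 'No' example lacks it.
[rating: 2, status: used, category: toy] — category is toy, hence Yes.
[rating: 4, status: used, category: tool] — category is tool, hence No.
[rating: 1, status: refurbished, category: book] — category is book, hence No.
[rating: 4, status: used, category: garment] — category is garment, hence No.

Yes, No, No, No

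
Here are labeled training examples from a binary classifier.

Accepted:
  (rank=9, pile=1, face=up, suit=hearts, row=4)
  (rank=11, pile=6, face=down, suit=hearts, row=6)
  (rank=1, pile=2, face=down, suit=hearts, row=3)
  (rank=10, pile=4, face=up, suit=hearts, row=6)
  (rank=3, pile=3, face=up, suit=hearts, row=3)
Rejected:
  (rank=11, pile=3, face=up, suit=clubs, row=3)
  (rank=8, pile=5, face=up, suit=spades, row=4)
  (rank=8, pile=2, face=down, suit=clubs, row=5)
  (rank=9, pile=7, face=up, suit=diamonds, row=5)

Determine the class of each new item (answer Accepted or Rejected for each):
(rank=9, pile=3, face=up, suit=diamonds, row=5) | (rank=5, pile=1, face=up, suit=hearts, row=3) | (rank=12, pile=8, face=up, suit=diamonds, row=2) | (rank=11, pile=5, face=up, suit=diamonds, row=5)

Rejected, Accepted, Rejected, Rejected

One predicate separates the groups cleanly: suit is hearts.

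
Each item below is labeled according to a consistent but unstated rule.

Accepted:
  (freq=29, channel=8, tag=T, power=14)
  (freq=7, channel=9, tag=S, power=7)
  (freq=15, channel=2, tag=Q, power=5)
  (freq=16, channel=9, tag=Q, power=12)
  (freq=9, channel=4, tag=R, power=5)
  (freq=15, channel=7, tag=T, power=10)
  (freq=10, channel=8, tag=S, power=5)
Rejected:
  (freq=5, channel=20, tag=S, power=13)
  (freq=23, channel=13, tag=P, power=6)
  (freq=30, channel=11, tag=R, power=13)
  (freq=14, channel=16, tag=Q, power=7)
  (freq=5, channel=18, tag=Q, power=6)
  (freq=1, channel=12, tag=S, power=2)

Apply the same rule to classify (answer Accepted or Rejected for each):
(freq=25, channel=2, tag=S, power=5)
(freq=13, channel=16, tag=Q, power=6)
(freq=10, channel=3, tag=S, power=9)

Accepted, Rejected, Accepted

The distinguishing property — channel ≤ 9 — holds for all the 'Accepted' cases and none of the 'Rejected' cases.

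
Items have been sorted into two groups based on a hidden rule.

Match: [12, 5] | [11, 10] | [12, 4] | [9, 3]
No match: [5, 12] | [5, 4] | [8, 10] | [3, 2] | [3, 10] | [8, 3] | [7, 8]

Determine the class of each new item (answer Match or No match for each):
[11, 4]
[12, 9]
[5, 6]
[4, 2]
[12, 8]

Match, Match, No match, No match, Match

'Match' ⟺ first ≥ 9.
[11, 4]: Match (first 11). [12, 9]: Match (first 12). [5, 6]: No match (first 5). [4, 2]: No match (first 4). [12, 8]: Match (first 12).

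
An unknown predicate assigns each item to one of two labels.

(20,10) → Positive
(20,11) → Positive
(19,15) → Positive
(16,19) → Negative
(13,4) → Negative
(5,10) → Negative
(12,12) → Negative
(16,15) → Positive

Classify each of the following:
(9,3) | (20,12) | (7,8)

Negative, Positive, Negative

Rule: first > second AND sum ≥ 24. This holds for each 'Positive' example and fails for each 'Negative' one.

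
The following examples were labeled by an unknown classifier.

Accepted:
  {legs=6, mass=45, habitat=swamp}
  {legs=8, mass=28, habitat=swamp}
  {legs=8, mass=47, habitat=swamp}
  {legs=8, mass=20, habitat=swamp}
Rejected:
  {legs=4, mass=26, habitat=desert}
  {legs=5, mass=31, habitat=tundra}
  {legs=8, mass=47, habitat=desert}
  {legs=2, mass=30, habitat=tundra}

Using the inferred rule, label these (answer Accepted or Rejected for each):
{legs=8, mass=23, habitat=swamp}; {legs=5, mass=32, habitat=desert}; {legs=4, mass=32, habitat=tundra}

Checking candidate rules against both groups, what survives is: habitat is swamp.
{legs=8, mass=23, habitat=swamp}: habitat is swamp, matches → Accepted. {legs=5, mass=32, habitat=desert}: habitat is desert, lacks this property → Rejected. {legs=4, mass=32, habitat=tundra}: habitat is tundra, lacks this property → Rejected.

Accepted, Rejected, Rejected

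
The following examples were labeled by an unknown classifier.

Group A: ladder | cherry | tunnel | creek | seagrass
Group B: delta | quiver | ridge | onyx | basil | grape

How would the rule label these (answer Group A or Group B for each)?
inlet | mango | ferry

All 'Group A' examples share one property — has a double letter — and every 'Group B' example lacks it.
inlet: no doubled letter — lacks this property, so Group B. mango: no doubled letter — lacks this property, so Group B. ferry: 'rr' doubled — meets the rule, so Group A.

Group B, Group B, Group A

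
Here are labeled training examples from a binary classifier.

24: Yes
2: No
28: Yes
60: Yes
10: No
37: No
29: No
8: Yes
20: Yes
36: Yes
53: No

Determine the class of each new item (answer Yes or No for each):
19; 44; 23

No, Yes, No

One predicate separates the groups cleanly: multiple of 4.
19: 19 = 4·4 + 3, does not satisfy this → No.
44: 44 = 4·11, checks out → Yes.
23: 23 = 4·5 + 3, does not satisfy this → No.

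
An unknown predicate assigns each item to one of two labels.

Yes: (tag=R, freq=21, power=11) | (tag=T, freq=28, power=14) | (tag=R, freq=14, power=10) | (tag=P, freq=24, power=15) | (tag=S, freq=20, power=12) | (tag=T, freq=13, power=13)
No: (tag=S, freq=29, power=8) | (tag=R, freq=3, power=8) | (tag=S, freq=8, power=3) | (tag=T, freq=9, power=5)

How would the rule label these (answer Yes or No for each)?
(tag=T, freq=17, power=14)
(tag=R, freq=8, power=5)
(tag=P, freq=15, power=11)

Yes, No, Yes

All 'Yes' examples share one property — power ≥ 10 — and every 'No' example lacks it.
(tag=T, freq=17, power=14): power = 14, matches → Yes.
(tag=R, freq=8, power=5): power = 5, fails this test → No.
(tag=P, freq=15, power=11): power = 11, matches → Yes.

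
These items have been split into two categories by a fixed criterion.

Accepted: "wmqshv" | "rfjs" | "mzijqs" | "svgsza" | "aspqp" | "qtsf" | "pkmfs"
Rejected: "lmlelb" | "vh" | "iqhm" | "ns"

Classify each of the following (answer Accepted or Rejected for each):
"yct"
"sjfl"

The distinguishing property — length ≥ 4 AND contains 's' — holds for all the 'Accepted' cases and none of the 'Rejected' cases.
Rejected: "yct", since length 3, no 's'. Accepted: "sjfl", since length 4, has 's'.

Rejected, Accepted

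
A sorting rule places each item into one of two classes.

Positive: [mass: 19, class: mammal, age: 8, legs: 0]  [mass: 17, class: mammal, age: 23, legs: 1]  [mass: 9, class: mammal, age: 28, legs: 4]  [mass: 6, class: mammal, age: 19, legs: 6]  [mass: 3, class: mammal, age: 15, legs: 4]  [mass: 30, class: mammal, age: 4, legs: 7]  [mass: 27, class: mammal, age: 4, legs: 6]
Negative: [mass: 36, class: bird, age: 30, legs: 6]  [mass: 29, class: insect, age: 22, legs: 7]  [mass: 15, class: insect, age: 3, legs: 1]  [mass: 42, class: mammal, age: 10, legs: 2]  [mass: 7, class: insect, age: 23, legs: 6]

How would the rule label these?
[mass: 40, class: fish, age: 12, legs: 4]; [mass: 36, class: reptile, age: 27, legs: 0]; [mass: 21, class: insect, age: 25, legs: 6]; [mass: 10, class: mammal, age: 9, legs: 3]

Negative, Negative, Negative, Positive

Every 'Positive' example satisfies: class is mammal AND mass ≤ 30. None of the 'Negative' examples do.
[mass: 40, class: fish, age: 12, legs: 4]: class is fish, mass = 40 — fails this test, so Negative. [mass: 36, class: reptile, age: 27, legs: 0]: class is reptile, mass = 36 — fails this test, so Negative. [mass: 21, class: insect, age: 25, legs: 6]: class is insect, mass = 21 — fails this test, so Negative. [mass: 10, class: mammal, age: 9, legs: 3]: class is mammal, mass = 10 — qualifies, so Positive.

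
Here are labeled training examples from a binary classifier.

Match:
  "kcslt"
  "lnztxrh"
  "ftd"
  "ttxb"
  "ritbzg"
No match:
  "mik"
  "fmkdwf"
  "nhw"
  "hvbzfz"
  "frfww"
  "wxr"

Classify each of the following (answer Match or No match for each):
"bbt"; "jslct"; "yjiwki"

Match, Match, No match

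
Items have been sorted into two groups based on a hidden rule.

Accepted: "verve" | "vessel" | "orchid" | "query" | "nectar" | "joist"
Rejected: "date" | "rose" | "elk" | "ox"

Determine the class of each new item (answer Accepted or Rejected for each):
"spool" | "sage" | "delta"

Accepted, Rejected, Accepted

The distinguishing property — length ≥ 5 — holds for all the 'Accepted' cases and none of the 'Rejected' cases.
"spool" → length 5 → Accepted. "sage" → length 4 → Rejected. "delta" → length 5 → Accepted.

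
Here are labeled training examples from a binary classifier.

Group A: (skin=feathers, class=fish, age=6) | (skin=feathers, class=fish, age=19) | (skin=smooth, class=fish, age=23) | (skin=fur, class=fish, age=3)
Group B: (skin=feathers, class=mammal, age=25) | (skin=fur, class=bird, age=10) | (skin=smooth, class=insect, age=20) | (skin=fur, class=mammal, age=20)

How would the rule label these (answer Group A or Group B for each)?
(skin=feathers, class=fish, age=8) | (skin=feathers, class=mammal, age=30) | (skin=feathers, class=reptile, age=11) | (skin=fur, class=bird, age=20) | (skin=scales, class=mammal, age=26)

A rule that fits every label: class is fish — true of each 'Group A' example, false of each 'Group B' one.
(skin=feathers, class=fish, age=8): class is fish — passes, so Group A. (skin=feathers, class=mammal, age=30): class is mammal — fails the rule, so Group B. (skin=feathers, class=reptile, age=11): class is reptile — fails the rule, so Group B. (skin=fur, class=bird, age=20): class is bird — fails the rule, so Group B. (skin=scales, class=mammal, age=26): class is mammal — fails the rule, so Group B.

Group A, Group B, Group B, Group B, Group B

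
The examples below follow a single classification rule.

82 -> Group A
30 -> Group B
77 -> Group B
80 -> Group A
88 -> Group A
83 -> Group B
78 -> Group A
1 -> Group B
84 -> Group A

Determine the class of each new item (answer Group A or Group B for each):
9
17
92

Every 'Group A' example satisfies: even AND at least 77. None of the 'Group B' examples do.
9 — 9 is odd, 9 < 77, hence Group B.
17 — 17 is odd, 17 < 77, hence Group B.
92 — 92 is even, 92 ≥ 77, hence Group A.

Group B, Group B, Group A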